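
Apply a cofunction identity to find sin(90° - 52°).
sin(90° - 52°) = cos(52°) = 0.6157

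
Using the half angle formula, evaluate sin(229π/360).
sin(229π/360) = √((1 - cos 229π/180)/2) = 0.91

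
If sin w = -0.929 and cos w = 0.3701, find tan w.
tan w = sin w / cos w = -2.51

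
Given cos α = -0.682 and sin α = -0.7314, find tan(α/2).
tan(α/2) = sin α / (1 + cos α) = -2.3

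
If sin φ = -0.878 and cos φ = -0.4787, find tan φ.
tan φ = sin φ / cos φ = 1.834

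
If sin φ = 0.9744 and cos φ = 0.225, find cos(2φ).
cos(2φ) = cos²φ - sin²φ = -0.8988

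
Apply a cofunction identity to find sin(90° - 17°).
sin(90° - 17°) = cos(17°) = 0.9563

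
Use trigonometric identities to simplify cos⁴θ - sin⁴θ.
cos⁴θ - sin⁴θ = cos(2θ) (using Factoring + double angle)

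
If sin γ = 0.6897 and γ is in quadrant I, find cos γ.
cos γ = 0.7241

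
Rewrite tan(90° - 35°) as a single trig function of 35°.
tan(90° - 35°) = cot(35°)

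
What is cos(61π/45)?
cos(61π/45) = -0.4384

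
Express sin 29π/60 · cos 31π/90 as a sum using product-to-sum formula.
sin 29π/60 cos 31π/90 = (1/2)[sin(29π/60+31π/90) + sin(29π/60-31π/90)]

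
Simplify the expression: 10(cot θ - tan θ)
10(cot θ - tan θ) = 10(2 cot(2θ)) (using Double angle)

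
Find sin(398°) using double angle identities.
sin(398°) = 2 sin 199° cos 199° = 0.6157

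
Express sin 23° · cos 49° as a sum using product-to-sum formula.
sin 23° cos 49° = (1/2)[sin(23°+49°) + sin(23°-49°)]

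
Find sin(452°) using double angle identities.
sin(452°) = 2 sin 226° cos 226° = 0.9994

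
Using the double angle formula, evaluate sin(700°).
sin(700°) = 2 sin 350° cos 350° = -0.342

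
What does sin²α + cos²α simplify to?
sin²α + cos²α = 1 (using Pythagorean identity)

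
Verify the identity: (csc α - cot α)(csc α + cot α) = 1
LHS = csc²α - cot²α = (1 + cot²α) - cot²α = 1 = RHS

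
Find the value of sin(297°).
sin(297°) = -0.891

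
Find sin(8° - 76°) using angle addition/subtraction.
sin(8° - 76°) = sin 8° cos 76° - cos 8° sin 76° = -0.9272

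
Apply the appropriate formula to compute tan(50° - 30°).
tan(50° - 30°) = (tan 50° - tan 30°)/(1 + tan 50° tan 30°) = 0.364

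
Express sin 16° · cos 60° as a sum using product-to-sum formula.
sin 16° cos 60° = (1/2)[sin(16°+60°) + sin(16°-60°)]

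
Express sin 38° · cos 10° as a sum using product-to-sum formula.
sin 38° cos 10° = (1/2)[sin(38°+10°) + sin(38°-10°)]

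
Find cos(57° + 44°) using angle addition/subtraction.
cos(57° + 44°) = cos 57° cos 44° - sin 57° sin 44° = -0.1908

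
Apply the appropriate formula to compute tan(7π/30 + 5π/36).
tan(7π/30 + 5π/36) = (tan 7π/30 + tan 5π/36)/(1 - tan 7π/30 tan 5π/36) = 2.356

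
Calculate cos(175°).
cos(175°) = -0.9962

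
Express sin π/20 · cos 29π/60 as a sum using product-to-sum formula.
sin π/20 cos 29π/60 = (1/2)[sin(π/20+29π/60) + sin(π/20-29π/60)]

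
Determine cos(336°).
cos(336°) = 0.9135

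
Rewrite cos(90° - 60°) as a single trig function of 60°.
cos(90° - 60°) = sin(60°)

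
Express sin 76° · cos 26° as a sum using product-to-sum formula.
sin 76° cos 26° = (1/2)[sin(76°+26°) + sin(76°-26°)]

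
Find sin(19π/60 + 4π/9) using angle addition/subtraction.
sin(19π/60 + 4π/9) = sin 19π/60 cos 4π/9 + cos 19π/60 sin 4π/9 = 0.682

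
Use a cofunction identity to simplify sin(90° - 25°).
sin(90° - 25°) = cos(25°)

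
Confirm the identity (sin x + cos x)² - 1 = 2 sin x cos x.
LHS = sin²x + 2 sin x cos x + cos²x - 1 = (sin²x + cos²x) + 2 sin x cos x - 1 = 1 + 2 sin x cos x - 1 = 2 sin x cos x = RHS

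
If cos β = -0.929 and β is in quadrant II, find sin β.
sin β = 0.3701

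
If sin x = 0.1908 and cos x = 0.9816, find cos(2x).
cos(2x) = cos²x - sin²x = 0.9271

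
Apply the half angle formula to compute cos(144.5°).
cos(144.5°) = -√((1 + cos 289°)/2) = -0.8141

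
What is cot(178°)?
cot(178°) = -28.64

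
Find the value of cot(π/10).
cot(π/10) = 3.078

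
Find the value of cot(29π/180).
cot(29π/180) = 1.804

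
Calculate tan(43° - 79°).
tan(43° - 79°) = (tan 43° - tan 79°)/(1 + tan 43° tan 79°) = -0.7265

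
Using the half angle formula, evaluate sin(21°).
sin(21°) = √((1 - cos 42°)/2) = 0.3584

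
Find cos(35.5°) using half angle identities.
cos(35.5°) = √((1 + cos 71°)/2) = 0.8141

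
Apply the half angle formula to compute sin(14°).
sin(14°) = √((1 - cos 28°)/2) = 0.2419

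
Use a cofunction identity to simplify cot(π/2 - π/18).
cot(π/2 - π/18) = tan(π/18)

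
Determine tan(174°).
tan(174°) = -0.1051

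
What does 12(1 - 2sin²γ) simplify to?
12(1 - 2sin²γ) = 12(cos(2γ)) (using Double angle)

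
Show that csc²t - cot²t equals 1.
LHS = 1/sin²t - cos²t/sin²t = (1 - cos²t)/sin²t = sin²t/sin²t = 1 = RHS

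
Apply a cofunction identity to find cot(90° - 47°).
cot(90° - 47°) = tan(47°) = 1.072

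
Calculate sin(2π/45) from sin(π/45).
sin(2π/45) = 2 sin π/45 cos π/45 = 0.1392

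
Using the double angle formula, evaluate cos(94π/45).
cos(94π/45) = cos²47π/45 - sin²47π/45 = 0.9613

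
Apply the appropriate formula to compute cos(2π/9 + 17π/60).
cos(2π/9 + 17π/60) = cos 2π/9 cos 17π/60 - sin 2π/9 sin 17π/60 = -0.01745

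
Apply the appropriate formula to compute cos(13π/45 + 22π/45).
cos(13π/45 + 22π/45) = cos 13π/45 cos 22π/45 - sin 13π/45 sin 22π/45 = -0.766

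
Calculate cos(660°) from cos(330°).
cos(660°) = cos²330° - sin²330° = 1/2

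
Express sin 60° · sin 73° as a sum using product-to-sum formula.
sin 60° sin 73° = (1/2)[cos(60°-73°) - cos(60°+73°)]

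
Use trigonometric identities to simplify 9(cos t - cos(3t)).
9(cos t - cos(3t)) = 9(2 sin(2t) sin t) (using Sum-to-product)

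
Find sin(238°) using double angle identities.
sin(238°) = 2 sin 119° cos 119° = -0.848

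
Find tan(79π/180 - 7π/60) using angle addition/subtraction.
tan(79π/180 - 7π/60) = (tan 79π/180 - tan 7π/60)/(1 + tan 79π/180 tan 7π/60) = 1.6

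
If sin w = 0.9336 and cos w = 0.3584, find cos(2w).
cos(2w) = cos²w - sin²w = -0.7432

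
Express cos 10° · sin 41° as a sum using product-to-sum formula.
cos 10° sin 41° = (1/2)[sin(10°+41°) - sin(10°-41°)]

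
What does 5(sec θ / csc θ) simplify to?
5(sec θ / csc θ) = 5(tan θ) (using Reciprocal identities)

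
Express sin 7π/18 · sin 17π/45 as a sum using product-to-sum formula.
sin 7π/18 sin 17π/45 = (1/2)[cos(7π/18-17π/45) - cos(7π/18+17π/45)]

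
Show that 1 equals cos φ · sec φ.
RHS = cos φ · (1/cos φ) = 1 = LHS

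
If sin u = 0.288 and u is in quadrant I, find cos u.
cos u = 0.9576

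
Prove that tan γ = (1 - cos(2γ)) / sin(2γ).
RHS = 2sin²γ / (2 sin γ cos γ) = sin γ/cos γ = tan γ = LHS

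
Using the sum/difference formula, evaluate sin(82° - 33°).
sin(82° - 33°) = sin 82° cos 33° - cos 82° sin 33° = 0.7547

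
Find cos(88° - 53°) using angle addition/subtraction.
cos(88° - 53°) = cos 88° cos 53° + sin 88° sin 53° = 0.8192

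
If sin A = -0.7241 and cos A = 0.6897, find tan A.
tan A = sin A / cos A = -1.05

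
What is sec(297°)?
sec(297°) = 2.203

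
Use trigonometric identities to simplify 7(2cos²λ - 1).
7(2cos²λ - 1) = 7(cos(2λ)) (using Double angle)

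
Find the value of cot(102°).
cot(102°) = -0.2126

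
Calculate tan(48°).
tan(48°) = 1.111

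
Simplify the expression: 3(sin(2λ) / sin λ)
3(sin(2λ) / sin λ) = 3(2 cos λ) (using Double angle)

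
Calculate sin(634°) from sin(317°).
sin(634°) = 2 sin 317° cos 317° = -0.9976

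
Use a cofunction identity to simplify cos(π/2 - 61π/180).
cos(π/2 - 61π/180) = sin(61π/180)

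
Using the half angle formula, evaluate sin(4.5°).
sin(4.5°) = √((1 - cos 9°)/2) = 0.07846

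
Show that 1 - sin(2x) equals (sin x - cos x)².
RHS = sin²x - 2 sin x cos x + cos²x = (sin²x + cos²x) - 2 sin x cos x = 1 - sin(2x) = LHS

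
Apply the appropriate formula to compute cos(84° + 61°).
cos(84° + 61°) = cos 84° cos 61° - sin 84° sin 61° = -0.8192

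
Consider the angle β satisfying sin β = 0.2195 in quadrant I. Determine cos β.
cos β = √(1 - sin²β) = 0.9756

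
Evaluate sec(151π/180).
sec(151π/180) = -1.143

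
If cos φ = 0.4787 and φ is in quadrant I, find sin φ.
sin φ = 0.878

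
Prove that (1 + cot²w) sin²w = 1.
LHS = csc²w · sin²w = (1/sin²w) · sin²w = 1 = RHS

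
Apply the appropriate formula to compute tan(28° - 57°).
tan(28° - 57°) = (tan 28° - tan 57°)/(1 + tan 28° tan 57°) = -0.5543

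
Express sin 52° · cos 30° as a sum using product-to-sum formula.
sin 52° cos 30° = (1/2)[sin(52°+30°) + sin(52°-30°)]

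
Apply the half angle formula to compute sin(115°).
sin(115°) = √((1 - cos 230°)/2) = 0.9063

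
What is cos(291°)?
cos(291°) = 0.3584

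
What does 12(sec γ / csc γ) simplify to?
12(sec γ / csc γ) = 12(tan γ) (using Reciprocal identities)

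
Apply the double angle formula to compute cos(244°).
cos(244°) = cos²122° - sin²122° = -0.4384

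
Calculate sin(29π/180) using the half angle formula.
sin(29π/180) = √((1 - cos 29π/90)/2) = 0.4848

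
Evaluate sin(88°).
sin(88°) = 0.9994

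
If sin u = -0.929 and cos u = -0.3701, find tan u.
tan u = sin u / cos u = 2.51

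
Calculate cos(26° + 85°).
cos(26° + 85°) = cos 26° cos 85° - sin 26° sin 85° = -0.3584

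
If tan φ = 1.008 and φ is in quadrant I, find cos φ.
cos φ = 0.7043 (using tan²φ + 1 = sec²φ)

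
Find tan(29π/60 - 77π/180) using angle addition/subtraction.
tan(29π/60 - 77π/180) = (tan 29π/60 - tan 77π/180)/(1 + tan 29π/60 tan 77π/180) = 0.1763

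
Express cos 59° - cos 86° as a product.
cos 59° - cos 86° = -2 sin(72.5°) sin(-13.5°)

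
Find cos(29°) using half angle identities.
cos(29°) = √((1 + cos 58°)/2) = 0.8746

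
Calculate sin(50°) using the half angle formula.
sin(50°) = √((1 - cos 100°)/2) = 0.766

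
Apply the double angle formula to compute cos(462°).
cos(462°) = cos²231° - sin²231° = -0.2079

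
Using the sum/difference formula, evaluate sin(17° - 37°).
sin(17° - 37°) = sin 17° cos 37° - cos 17° sin 37° = -0.342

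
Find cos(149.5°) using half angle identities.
cos(149.5°) = -√((1 + cos 299°)/2) = -0.8616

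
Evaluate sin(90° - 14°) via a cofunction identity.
sin(90° - 14°) = cos(14°) = 0.9703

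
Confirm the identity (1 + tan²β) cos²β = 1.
LHS = sec²β · cos²β = (1/cos²β) · cos²β = 1 = RHS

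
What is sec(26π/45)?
sec(26π/45) = -4.134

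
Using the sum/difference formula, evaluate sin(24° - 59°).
sin(24° - 59°) = sin 24° cos 59° - cos 24° sin 59° = -0.5736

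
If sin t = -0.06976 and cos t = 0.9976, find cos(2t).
cos(2t) = cos²t - sin²t = 0.9903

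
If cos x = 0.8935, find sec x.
sec x = 1/cos x = 1.119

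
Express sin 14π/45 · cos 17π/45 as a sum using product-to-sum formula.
sin 14π/45 cos 17π/45 = (1/2)[sin(14π/45+17π/45) + sin(14π/45-17π/45)]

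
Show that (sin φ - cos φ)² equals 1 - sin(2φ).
LHS = sin²φ - 2 sin φ cos φ + cos²φ = (sin²φ + cos²φ) - 2 sin φ cos φ = 1 - sin(2φ) = RHS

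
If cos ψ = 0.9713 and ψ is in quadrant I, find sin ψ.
sin ψ = 0.2379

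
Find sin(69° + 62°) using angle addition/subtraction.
sin(69° + 62°) = sin 69° cos 62° + cos 69° sin 62° = 0.7547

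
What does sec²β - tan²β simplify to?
sec²β - tan²β = 1 (using Pythagorean identity)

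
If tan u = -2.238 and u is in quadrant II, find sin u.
sin u = 0.913 (using tan²u + 1 = sec²u)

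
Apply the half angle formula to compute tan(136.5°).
tan(136.5°) = sin 273° / (1 + cos 273°) = -0.949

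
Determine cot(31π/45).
cot(31π/45) = -0.6745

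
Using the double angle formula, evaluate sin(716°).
sin(716°) = 2 sin 358° cos 358° = -0.06976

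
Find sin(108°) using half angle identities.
sin(108°) = √((1 - cos 216°)/2) = 0.9511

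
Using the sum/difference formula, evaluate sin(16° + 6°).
sin(16° + 6°) = sin 16° cos 6° + cos 16° sin 6° = 0.3746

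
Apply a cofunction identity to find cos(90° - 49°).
cos(90° - 49°) = sin(49°) = 0.7547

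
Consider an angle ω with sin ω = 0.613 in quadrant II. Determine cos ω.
cos ω = ±√(1 - sin²ω) = -0.7901 (negative in QII)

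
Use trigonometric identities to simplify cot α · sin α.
cot α · sin α = cos α (using Quotient identity)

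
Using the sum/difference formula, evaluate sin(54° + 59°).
sin(54° + 59°) = sin 54° cos 59° + cos 54° sin 59° = 0.9205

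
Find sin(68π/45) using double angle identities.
sin(68π/45) = 2 sin 34π/45 cos 34π/45 = -0.9994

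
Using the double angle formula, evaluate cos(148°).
cos(148°) = cos²74° - sin²74° = -0.848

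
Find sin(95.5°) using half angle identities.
sin(95.5°) = √((1 - cos 191°)/2) = 0.9954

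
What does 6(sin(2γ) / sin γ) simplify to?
6(sin(2γ) / sin γ) = 6(2 cos γ) (using Double angle)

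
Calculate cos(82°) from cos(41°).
cos(82°) = cos²41° - sin²41° = 0.1392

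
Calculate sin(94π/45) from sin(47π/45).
sin(94π/45) = 2 sin 47π/45 cos 47π/45 = 0.2756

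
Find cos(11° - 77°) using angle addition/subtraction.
cos(11° - 77°) = cos 11° cos 77° + sin 11° sin 77° = 0.4067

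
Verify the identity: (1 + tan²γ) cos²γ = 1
LHS = sec²γ · cos²γ = (1/cos²γ) · cos²γ = 1 = RHS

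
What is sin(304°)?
sin(304°) = -0.829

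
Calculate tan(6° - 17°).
tan(6° - 17°) = (tan 6° - tan 17°)/(1 + tan 6° tan 17°) = -0.1944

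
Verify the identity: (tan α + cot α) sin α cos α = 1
LHS = (sin α/cos α + cos α/sin α) sin α cos α = ((sin²α + cos²α)/(sin α cos α)) · sin α cos α = sin²α + cos²α = 1 = RHS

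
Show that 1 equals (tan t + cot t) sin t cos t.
RHS = (sin t/cos t + cos t/sin t) sin t cos t = ((sin²t + cos²t)/(sin t cos t)) · sin t cos t = sin²t + cos²t = 1 = LHS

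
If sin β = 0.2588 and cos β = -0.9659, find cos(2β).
cos(2β) = cos²β - sin²β = 0.866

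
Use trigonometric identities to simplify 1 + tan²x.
1 + tan²x = sec²x (using Pythagorean identity)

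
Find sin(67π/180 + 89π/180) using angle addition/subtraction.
sin(67π/180 + 89π/180) = sin 67π/180 cos 89π/180 + cos 67π/180 sin 89π/180 = 0.4067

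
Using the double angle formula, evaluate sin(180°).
sin(180°) = 2 sin 90° cos 90° = 0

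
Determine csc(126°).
csc(126°) = 1.236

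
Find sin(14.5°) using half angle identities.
sin(14.5°) = √((1 - cos 29°)/2) = 0.2504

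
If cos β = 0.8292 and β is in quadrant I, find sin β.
sin β = 0.559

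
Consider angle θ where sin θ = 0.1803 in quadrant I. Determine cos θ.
cos θ = √(1 - sin²θ) = 0.9836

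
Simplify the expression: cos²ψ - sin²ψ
cos²ψ - sin²ψ = cos(2ψ) (using Double angle)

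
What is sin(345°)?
sin(345°) = -(√6-√2)/4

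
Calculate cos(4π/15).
cos(4π/15) = 0.6691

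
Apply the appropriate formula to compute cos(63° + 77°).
cos(63° + 77°) = cos 63° cos 77° - sin 63° sin 77° = -0.766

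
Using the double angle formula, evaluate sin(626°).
sin(626°) = 2 sin 313° cos 313° = -0.9976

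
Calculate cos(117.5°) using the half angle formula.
cos(117.5°) = -√((1 + cos 235°)/2) = -0.4617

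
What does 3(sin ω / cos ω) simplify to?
3(sin ω / cos ω) = 3(tan ω) (using Quotient identity)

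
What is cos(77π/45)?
cos(77π/45) = 0.6157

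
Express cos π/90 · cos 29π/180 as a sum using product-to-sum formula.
cos π/90 cos 29π/180 = (1/2)[cos(π/90-29π/180) + cos(π/90+29π/180)]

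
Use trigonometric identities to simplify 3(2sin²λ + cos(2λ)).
3(2sin²λ + cos(2λ)) = 3 (using Double angle)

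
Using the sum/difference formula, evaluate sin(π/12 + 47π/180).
sin(π/12 + 47π/180) = sin π/12 cos 47π/180 + cos π/12 sin 47π/180 = 0.8829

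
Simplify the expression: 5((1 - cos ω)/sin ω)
5((1 - cos ω)/sin ω) = 5(tan(ω/2)) (using Half angle)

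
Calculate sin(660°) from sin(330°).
sin(660°) = 2 sin 330° cos 330° = -√3/2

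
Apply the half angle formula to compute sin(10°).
sin(10°) = √((1 - cos 20°)/2) = 0.1736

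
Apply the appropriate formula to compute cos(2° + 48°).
cos(2° + 48°) = cos 2° cos 48° - sin 2° sin 48° = 0.6428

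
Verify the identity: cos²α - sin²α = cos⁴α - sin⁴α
RHS = (cos²α - sin²α)(cos²α + sin²α) = (cos²α - sin²α) · 1 = cos²α - sin²α = LHS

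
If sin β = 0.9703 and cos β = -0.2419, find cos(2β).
cos(2β) = cos²β - sin²β = -0.883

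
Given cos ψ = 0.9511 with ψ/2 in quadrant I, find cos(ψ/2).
cos(ψ/2) = ±√((1 + cos ψ)/2); positive since ψ/2 ∈ QI, so cos(ψ/2) = 0.9877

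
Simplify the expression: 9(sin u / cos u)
9(sin u / cos u) = 9(tan u) (using Quotient identity)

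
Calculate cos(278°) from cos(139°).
cos(278°) = cos²139° - sin²139° = 0.1392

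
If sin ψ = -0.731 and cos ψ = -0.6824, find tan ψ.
tan ψ = sin ψ / cos ψ = 1.071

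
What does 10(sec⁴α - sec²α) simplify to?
10(sec⁴α - sec²α) = 10(tan⁴α + tan²α) (using Pythagorean)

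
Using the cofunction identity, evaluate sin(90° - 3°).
sin(90° - 3°) = cos(3°) = 0.9986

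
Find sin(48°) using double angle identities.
sin(48°) = 2 sin 24° cos 24° = 0.7431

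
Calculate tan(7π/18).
tan(7π/18) = 2.747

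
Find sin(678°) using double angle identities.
sin(678°) = 2 sin 339° cos 339° = -0.6691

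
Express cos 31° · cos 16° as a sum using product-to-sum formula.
cos 31° cos 16° = (1/2)[cos(31°-16°) + cos(31°+16°)]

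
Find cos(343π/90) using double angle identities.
cos(343π/90) = cos²343π/180 - sin²343π/180 = 0.829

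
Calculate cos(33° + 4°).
cos(33° + 4°) = cos 33° cos 4° - sin 33° sin 4° = 0.7986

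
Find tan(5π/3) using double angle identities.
tan(5π/3) = 2 tan 5π/6 / (1 - tan²5π/6) = -√3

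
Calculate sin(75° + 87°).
sin(75° + 87°) = sin 75° cos 87° + cos 75° sin 87° = 0.309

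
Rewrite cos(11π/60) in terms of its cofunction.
cos(11π/60) = sin(π/2 - 11π/60) = sin(19π/60)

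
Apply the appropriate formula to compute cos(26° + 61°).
cos(26° + 61°) = cos 26° cos 61° - sin 26° sin 61° = 0.05234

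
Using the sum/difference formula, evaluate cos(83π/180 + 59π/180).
cos(83π/180 + 59π/180) = cos 83π/180 cos 59π/180 - sin 83π/180 sin 59π/180 = -0.788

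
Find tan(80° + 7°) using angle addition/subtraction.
tan(80° + 7°) = (tan 80° + tan 7°)/(1 - tan 80° tan 7°) = 19.08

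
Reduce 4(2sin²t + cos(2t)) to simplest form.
4(2sin²t + cos(2t)) = 4 (using Double angle)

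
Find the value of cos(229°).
cos(229°) = -0.6561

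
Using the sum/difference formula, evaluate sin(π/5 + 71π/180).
sin(π/5 + 71π/180) = sin π/5 cos 71π/180 + cos π/5 sin 71π/180 = 0.9563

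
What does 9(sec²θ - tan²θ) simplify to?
9(sec²θ - tan²θ) = 9 (using Pythagorean identity)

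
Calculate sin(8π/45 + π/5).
sin(8π/45 + π/5) = sin 8π/45 cos π/5 + cos 8π/45 sin π/5 = 0.9272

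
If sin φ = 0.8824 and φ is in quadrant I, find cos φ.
cos φ = 0.4705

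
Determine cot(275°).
cot(275°) = -0.08749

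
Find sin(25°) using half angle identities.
sin(25°) = √((1 - cos 50°)/2) = 0.4226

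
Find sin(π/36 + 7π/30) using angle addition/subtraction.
sin(π/36 + 7π/30) = sin π/36 cos 7π/30 + cos π/36 sin 7π/30 = 0.7314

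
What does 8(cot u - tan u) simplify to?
8(cot u - tan u) = 8(2 cot(2u)) (using Double angle)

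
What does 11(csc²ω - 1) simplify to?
11(csc²ω - 1) = 11(cot²ω) (using Pythagorean identity)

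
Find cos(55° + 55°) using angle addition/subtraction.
cos(55° + 55°) = cos 55° cos 55° - sin 55° sin 55° = -0.342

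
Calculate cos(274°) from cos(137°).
cos(274°) = 2cos²137° - 1 = 0.06976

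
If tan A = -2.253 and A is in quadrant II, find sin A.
sin A = 0.914 (using tan²A + 1 = sec²A)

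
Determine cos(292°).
cos(292°) = 0.3746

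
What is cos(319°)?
cos(319°) = 0.7547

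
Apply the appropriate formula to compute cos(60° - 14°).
cos(60° - 14°) = cos 60° cos 14° + sin 60° sin 14° = 0.6947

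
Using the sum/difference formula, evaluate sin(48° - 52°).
sin(48° - 52°) = sin 48° cos 52° - cos 48° sin 52° = -0.06976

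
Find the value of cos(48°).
cos(48°) = 0.6691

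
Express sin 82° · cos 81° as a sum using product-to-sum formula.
sin 82° cos 81° = (1/2)[sin(82°+81°) + sin(82°-81°)]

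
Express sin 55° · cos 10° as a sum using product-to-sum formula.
sin 55° cos 10° = (1/2)[sin(55°+10°) + sin(55°-10°)]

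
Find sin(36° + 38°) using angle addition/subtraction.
sin(36° + 38°) = sin 36° cos 38° + cos 36° sin 38° = 0.9613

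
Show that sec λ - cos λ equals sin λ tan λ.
LHS = 1/cos λ - cos λ = (1 - cos²λ)/cos λ = sin²λ/cos λ = sin λ · (sin λ/cos λ) = sin λ tan λ = RHS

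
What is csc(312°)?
csc(312°) = -1.346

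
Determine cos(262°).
cos(262°) = -0.1392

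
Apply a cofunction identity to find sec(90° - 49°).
sec(90° - 49°) = csc(49°) = 1.325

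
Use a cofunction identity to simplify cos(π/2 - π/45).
cos(π/2 - π/45) = sin(π/45)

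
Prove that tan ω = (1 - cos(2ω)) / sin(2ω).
RHS = 2sin²ω / (2 sin ω cos ω) = sin ω/cos ω = tan ω = LHS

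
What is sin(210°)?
sin(210°) = -1/2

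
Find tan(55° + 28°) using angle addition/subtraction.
tan(55° + 28°) = (tan 55° + tan 28°)/(1 - tan 55° tan 28°) = 8.144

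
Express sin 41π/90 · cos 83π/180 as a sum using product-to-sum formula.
sin 41π/90 cos 83π/180 = (1/2)[sin(41π/90+83π/180) + sin(41π/90-83π/180)]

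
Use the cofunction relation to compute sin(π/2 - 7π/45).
sin(π/2 - 7π/45) = cos(7π/45) = 0.8829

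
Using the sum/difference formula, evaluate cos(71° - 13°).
cos(71° - 13°) = cos 71° cos 13° + sin 71° sin 13° = 0.5299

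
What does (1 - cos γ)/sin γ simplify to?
(1 - cos γ)/sin γ = tan(γ/2) (using Half angle)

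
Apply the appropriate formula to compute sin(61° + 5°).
sin(61° + 5°) = sin 61° cos 5° + cos 61° sin 5° = 0.9135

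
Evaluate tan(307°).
tan(307°) = -1.327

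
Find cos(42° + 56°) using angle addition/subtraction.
cos(42° + 56°) = cos 42° cos 56° - sin 42° sin 56° = -0.1392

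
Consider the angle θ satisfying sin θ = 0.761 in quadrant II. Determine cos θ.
cos θ = ±√(1 - sin²θ) = -0.6488 (negative in QII)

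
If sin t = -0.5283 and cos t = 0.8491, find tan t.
tan t = sin t / cos t = -0.6222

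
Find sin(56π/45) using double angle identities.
sin(56π/45) = 2 sin 28π/45 cos 28π/45 = -0.6947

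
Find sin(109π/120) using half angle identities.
sin(109π/120) = √((1 - cos 109π/60)/2) = 0.284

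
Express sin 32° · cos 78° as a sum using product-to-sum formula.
sin 32° cos 78° = (1/2)[sin(32°+78°) + sin(32°-78°)]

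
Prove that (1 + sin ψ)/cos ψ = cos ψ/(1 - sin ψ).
LHS = (1 + sin ψ)(1 - sin ψ) / (cos ψ(1 - sin ψ)) = (1 - sin²ψ) / (cos ψ(1 - sin ψ)) = cos²ψ / (cos ψ(1 - sin ψ)) = cos ψ/(1 - sin ψ) = RHS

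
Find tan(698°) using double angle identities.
tan(698°) = 2 tan 349° / (1 - tan²349°) = -0.404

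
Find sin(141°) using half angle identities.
sin(141°) = √((1 - cos 282°)/2) = 0.6293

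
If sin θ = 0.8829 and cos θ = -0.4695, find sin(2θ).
sin(2θ) = 2 sin θ cos θ = -0.829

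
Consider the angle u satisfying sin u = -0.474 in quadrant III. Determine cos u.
cos u = ±√(1 - sin²u) = -0.8805 (negative in QIII)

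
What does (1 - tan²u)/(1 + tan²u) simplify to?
(1 - tan²u)/(1 + tan²u) = cos(2u) (using Double angle)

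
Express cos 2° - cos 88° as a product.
cos 2° - cos 88° = -2 sin(45°) sin(-43°)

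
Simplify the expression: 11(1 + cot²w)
11(1 + cot²w) = 11(csc²w) (using Pythagorean identity)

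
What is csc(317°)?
csc(317°) = -1.466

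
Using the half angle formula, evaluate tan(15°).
tan(15°) = sin 30° / (1 + cos 30°) = 2-√3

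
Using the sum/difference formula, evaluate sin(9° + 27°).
sin(9° + 27°) = sin 9° cos 27° + cos 9° sin 27° = 0.5878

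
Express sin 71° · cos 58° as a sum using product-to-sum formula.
sin 71° cos 58° = (1/2)[sin(71°+58°) + sin(71°-58°)]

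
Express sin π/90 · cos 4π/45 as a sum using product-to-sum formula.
sin π/90 cos 4π/45 = (1/2)[sin(π/90+4π/45) + sin(π/90-4π/45)]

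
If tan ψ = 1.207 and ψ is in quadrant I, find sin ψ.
sin ψ = 0.77 (using tan²ψ + 1 = sec²ψ)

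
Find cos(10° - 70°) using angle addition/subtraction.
cos(10° - 70°) = cos 10° cos 70° + sin 10° sin 70° = 1/2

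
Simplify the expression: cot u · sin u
cot u · sin u = cos u (using Quotient identity)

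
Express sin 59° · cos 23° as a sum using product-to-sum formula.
sin 59° cos 23° = (1/2)[sin(59°+23°) + sin(59°-23°)]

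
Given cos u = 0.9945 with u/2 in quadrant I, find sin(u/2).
sin(u/2) = ±√((1 - cos u)/2); positive since u/2 ∈ QI, so sin(u/2) = 0.05244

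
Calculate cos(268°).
cos(268°) = -0.0349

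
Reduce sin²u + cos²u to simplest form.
sin²u + cos²u = 1 (using Pythagorean identity)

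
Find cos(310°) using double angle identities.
cos(310°) = cos²155° - sin²155° = 0.6428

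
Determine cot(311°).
cot(311°) = -0.8693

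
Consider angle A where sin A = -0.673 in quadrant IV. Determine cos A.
cos A = √(1 - sin²A) = 0.7396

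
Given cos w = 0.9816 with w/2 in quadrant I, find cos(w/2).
cos(w/2) = ±√((1 + cos w)/2); positive since w/2 ∈ QI, so cos(w/2) = 0.9954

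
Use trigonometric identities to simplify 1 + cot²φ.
1 + cot²φ = csc²φ (using Pythagorean identity)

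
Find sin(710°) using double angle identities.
sin(710°) = 2 sin 355° cos 355° = -0.1736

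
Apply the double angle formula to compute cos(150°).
cos(150°) = cos²75° - sin²75° = -√3/2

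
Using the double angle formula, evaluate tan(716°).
tan(716°) = 2 tan 358° / (1 - tan²358°) = -0.06993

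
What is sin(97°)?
sin(97°) = 0.9925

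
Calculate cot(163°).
cot(163°) = -3.271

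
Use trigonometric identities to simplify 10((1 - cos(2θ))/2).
10((1 - cos(2θ))/2) = 10(sin²θ) (using Power reduction)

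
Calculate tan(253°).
tan(253°) = 3.271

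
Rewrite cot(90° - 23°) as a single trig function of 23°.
cot(90° - 23°) = tan(23°)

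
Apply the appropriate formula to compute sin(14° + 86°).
sin(14° + 86°) = sin 14° cos 86° + cos 14° sin 86° = 0.9848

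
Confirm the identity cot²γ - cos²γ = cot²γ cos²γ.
LHS = cos²γ/sin²γ - cos²γ = cos²γ(1/sin²γ - 1) = cos²γ · (1 - sin²γ)/sin²γ = cos²γ · cos²γ/sin²γ = cos²γ · cot²γ = RHS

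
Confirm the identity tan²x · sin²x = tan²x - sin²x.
RHS = sin²x/cos²x - sin²x = sin²x(1/cos²x - 1) = sin²x · (1 - cos²x)/cos²x = sin²x · sin²x/cos²x = sin²x · tan²x = LHS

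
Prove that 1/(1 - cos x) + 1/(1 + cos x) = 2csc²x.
LHS = [(1 + cos x) + (1 - cos x)] / [(1 - cos x)(1 + cos x)] = 2/(1 - cos²x) = 2/sin²x = 2csc²x = RHS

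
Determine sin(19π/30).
sin(19π/30) = 0.9135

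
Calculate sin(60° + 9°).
sin(60° + 9°) = sin 60° cos 9° + cos 60° sin 9° = 0.9336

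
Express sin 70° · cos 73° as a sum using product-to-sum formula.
sin 70° cos 73° = (1/2)[sin(70°+73°) + sin(70°-73°)]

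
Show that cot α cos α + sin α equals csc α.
LHS = cos²α/sin α + sin α = (cos²α + sin²α)/sin α = 1/sin α = csc α = RHS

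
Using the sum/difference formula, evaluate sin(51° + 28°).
sin(51° + 28°) = sin 51° cos 28° + cos 51° sin 28° = 0.9816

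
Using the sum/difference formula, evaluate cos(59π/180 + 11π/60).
cos(59π/180 + 11π/60) = cos 59π/180 cos 11π/60 - sin 59π/180 sin 11π/60 = -0.0349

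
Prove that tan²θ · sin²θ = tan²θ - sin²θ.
RHS = sin²θ/cos²θ - sin²θ = sin²θ(1/cos²θ - 1) = sin²θ · (1 - cos²θ)/cos²θ = sin²θ · sin²θ/cos²θ = sin²θ · tan²θ = LHS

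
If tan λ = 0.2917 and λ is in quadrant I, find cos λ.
cos λ = 0.96 (using tan²λ + 1 = sec²λ)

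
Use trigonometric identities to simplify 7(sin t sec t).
7(sin t sec t) = 7(tan t) (using Reciprocal + quotient)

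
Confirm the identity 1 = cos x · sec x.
RHS = cos x · (1/cos x) = 1 = LHS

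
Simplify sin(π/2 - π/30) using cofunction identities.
sin(π/2 - π/30) = cos(π/30)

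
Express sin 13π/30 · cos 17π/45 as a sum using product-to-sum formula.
sin 13π/30 cos 17π/45 = (1/2)[sin(13π/30+17π/45) + sin(13π/30-17π/45)]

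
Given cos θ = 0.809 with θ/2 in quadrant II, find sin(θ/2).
sin(θ/2) = ±√((1 - cos θ)/2); positive since θ/2 ∈ QII, so sin(θ/2) = 0.309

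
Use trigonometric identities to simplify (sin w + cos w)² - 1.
(sin w + cos w)² - 1 = sin(2w) (using Pythagorean + double angle)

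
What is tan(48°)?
tan(48°) = 1.111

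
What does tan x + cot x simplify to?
tan x + cot x = sec x csc x (using Quotient identities)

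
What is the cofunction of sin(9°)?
sin(9°) = cos(90° - 9°) = cos(81°)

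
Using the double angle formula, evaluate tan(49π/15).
tan(49π/15) = 2 tan 49π/30 / (1 - tan²49π/30) = 1.111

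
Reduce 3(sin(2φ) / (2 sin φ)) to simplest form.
3(sin(2φ) / (2 sin φ)) = 3(cos φ) (using Double angle)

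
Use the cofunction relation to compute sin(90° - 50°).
sin(90° - 50°) = cos(50°) = 0.6428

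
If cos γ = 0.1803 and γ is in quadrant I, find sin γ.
sin γ = 0.9836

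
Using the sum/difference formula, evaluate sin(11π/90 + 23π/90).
sin(11π/90 + 23π/90) = sin 11π/90 cos 23π/90 + cos 11π/90 sin 23π/90 = 0.9272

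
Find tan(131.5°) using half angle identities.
tan(131.5°) = sin 263° / (1 + cos 263°) = -1.13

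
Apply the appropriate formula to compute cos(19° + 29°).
cos(19° + 29°) = cos 19° cos 29° - sin 19° sin 29° = 0.6691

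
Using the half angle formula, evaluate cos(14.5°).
cos(14.5°) = √((1 + cos 29°)/2) = 0.9681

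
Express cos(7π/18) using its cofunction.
cos(7π/18) = sin(π/2 - 7π/18) = sin(π/9)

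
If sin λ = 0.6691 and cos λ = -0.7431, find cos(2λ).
cos(2λ) = cos²λ - sin²λ = 0.1045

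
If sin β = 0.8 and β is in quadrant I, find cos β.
cos β = 0.6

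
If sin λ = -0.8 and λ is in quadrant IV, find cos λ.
cos λ = 0.6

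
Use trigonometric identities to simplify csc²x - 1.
csc²x - 1 = cot²x (using Pythagorean identity)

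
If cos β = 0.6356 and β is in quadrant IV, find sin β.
sin β = -0.772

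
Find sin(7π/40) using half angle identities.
sin(7π/40) = √((1 - cos 7π/20)/2) = 0.5225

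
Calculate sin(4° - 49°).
sin(4° - 49°) = sin 4° cos 49° - cos 4° sin 49° = -√2/2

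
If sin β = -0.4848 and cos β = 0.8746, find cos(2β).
cos(2β) = cos²β - sin²β = 0.5299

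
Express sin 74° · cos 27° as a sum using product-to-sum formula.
sin 74° cos 27° = (1/2)[sin(74°+27°) + sin(74°-27°)]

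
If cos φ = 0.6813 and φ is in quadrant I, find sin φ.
sin φ = 0.732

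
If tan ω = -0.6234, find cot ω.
cot ω = 1/tan ω = -1.604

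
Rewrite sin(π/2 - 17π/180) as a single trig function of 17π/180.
sin(π/2 - 17π/180) = cos(17π/180)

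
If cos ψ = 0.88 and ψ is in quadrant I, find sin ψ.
sin ψ = 0.475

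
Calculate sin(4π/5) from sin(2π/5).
sin(4π/5) = 2 sin 2π/5 cos 2π/5 = 0.5878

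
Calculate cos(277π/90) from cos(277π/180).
cos(277π/90) = cos²277π/180 - sin²277π/180 = -0.9703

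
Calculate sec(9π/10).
sec(9π/10) = -1.051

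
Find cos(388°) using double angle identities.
cos(388°) = cos²194° - sin²194° = 0.8829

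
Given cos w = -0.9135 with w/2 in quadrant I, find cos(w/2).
cos(w/2) = ±√((1 + cos w)/2); positive since w/2 ∈ QI, so cos(w/2) = 0.208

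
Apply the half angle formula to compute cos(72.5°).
cos(72.5°) = √((1 + cos 145°)/2) = 0.3007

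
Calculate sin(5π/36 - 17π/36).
sin(5π/36 - 17π/36) = sin 5π/36 cos 17π/36 - cos 5π/36 sin 17π/36 = -√3/2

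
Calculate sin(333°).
sin(333°) = -0.454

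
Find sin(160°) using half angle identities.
sin(160°) = √((1 - cos 320°)/2) = 0.342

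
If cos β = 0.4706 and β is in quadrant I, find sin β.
sin β = 0.8823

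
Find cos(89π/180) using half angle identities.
cos(89π/180) = √((1 + cos 89π/90)/2) = 0.01745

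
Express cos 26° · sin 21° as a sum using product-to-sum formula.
cos 26° sin 21° = (1/2)[sin(26°+21°) - sin(26°-21°)]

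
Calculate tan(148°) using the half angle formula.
tan(148°) = sin 296° / (1 + cos 296°) = -0.6249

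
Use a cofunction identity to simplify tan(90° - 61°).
tan(90° - 61°) = cot(61°)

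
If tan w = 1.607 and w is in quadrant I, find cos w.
cos w = 0.5283 (using tan²w + 1 = sec²w)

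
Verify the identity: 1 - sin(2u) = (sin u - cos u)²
RHS = sin²u - 2 sin u cos u + cos²u = (sin²u + cos²u) - 2 sin u cos u = 1 - sin(2u) = LHS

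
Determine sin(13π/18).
sin(13π/18) = 0.766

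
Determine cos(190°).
cos(190°) = -0.9848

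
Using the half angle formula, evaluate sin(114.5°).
sin(114.5°) = √((1 - cos 229°)/2) = 0.91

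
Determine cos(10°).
cos(10°) = 0.9848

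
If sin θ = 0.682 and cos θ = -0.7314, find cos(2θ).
cos(2θ) = cos²θ - sin²θ = 0.06982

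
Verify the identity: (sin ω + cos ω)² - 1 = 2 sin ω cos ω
LHS = sin²ω + 2 sin ω cos ω + cos²ω - 1 = (sin²ω + cos²ω) + 2 sin ω cos ω - 1 = 1 + 2 sin ω cos ω - 1 = 2 sin ω cos ω = RHS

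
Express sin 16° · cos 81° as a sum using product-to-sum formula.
sin 16° cos 81° = (1/2)[sin(16°+81°) + sin(16°-81°)]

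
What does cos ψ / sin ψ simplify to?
cos ψ / sin ψ = cot ψ (using Quotient identity)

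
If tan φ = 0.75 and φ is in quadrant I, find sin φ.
sin φ = 0.6 (using tan²φ + 1 = sec²φ)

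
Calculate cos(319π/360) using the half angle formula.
cos(319π/360) = -√((1 + cos 319π/180)/2) = -0.9367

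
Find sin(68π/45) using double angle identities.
sin(68π/45) = 2 sin 34π/45 cos 34π/45 = -0.9994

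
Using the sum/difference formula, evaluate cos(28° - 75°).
cos(28° - 75°) = cos 28° cos 75° + sin 28° sin 75° = 0.682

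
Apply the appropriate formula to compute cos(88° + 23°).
cos(88° + 23°) = cos 88° cos 23° - sin 88° sin 23° = -0.3584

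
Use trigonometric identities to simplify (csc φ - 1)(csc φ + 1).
(csc φ - 1)(csc φ + 1) = cot²φ (using Diff. of squares)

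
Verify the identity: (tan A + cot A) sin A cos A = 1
LHS = (sin A/cos A + cos A/sin A) sin A cos A = ((sin²A + cos²A)/(sin A cos A)) · sin A cos A = sin²A + cos²A = 1 = RHS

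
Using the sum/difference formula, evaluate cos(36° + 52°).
cos(36° + 52°) = cos 36° cos 52° - sin 36° sin 52° = 0.0349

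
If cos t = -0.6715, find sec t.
sec t = 1/cos t = -1.489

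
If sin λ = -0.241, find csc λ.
csc λ = 1/sin λ = -4.149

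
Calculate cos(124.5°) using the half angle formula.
cos(124.5°) = -√((1 + cos 249°)/2) = -0.5664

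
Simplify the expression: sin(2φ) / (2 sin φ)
sin(2φ) / (2 sin φ) = cos φ (using Double angle)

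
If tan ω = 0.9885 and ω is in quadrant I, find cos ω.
cos ω = 0.7112 (using tan²ω + 1 = sec²ω)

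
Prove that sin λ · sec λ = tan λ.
LHS = sin λ · (1/cos λ) = sin λ/cos λ = tan λ = RHS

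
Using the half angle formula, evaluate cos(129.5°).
cos(129.5°) = -√((1 + cos 259°)/2) = -0.6361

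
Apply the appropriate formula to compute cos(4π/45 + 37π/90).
cos(4π/45 + 37π/90) = cos 4π/45 cos 37π/90 - sin 4π/45 sin 37π/90 = 0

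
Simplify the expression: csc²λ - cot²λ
csc²λ - cot²λ = 1 (using Pythagorean identity)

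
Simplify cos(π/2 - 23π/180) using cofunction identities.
cos(π/2 - 23π/180) = sin(23π/180)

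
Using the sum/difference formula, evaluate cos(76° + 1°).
cos(76° + 1°) = cos 76° cos 1° - sin 76° sin 1° = 0.225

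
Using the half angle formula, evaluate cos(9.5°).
cos(9.5°) = √((1 + cos 19°)/2) = 0.9863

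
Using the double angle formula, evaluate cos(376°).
cos(376°) = cos²188° - sin²188° = 0.9613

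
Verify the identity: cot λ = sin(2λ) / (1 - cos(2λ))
RHS = 2 sin λ cos λ / (2sin²λ) = cos λ/sin λ = cot λ = LHS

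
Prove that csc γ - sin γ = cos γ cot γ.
LHS = 1/sin γ - sin γ = (1 - sin²γ)/sin γ = cos²γ/sin γ = cos γ · (cos γ/sin γ) = cos γ cot γ = RHS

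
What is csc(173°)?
csc(173°) = 8.206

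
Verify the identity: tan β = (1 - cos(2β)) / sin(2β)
RHS = 2sin²β / (2 sin β cos β) = sin β/cos β = tan β = LHS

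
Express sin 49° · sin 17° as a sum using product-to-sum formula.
sin 49° sin 17° = (1/2)[cos(49°-17°) - cos(49°+17°)]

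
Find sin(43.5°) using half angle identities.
sin(43.5°) = √((1 - cos 87°)/2) = 0.6884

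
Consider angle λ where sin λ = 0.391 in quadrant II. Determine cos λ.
cos λ = ±√(1 - sin²λ) = -0.9204 (negative in QII)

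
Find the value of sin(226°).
sin(226°) = -0.7193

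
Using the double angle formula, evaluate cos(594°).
cos(594°) = cos²297° - sin²297° = -0.5878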